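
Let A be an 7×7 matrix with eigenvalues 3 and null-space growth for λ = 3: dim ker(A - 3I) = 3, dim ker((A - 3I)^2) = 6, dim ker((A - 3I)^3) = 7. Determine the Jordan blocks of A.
λ = 3: successive nullity increments [3, 3, 1] count blocks of size ≥ k; block sizes are [3, 2, 2].

Jordan blocks: (3, 3), (3, 2), (3, 2)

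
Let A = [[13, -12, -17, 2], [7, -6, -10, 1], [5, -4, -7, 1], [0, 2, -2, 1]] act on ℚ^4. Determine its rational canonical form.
R = [[0, 0, 0, -2], [1, 0, 0, 4], [0, 1, 0, -2], [0, 0, 1, 1]]

The invariant factors of A (the non-unit diagonal entries of the Smith normal form of xI - A over ℚ[x]) are (x - 1)(x^3 + 2x - 2), each dividing the next. The characteristic polynomial is their product, (x - 1)(x^3 + 2x - 2).

The rational canonical form is the block-diagonal matrix of companion matrices C(f_i):
R = [[0, 0, 0, -2], [1, 0, 0, 4], [0, 1, 0, -2], [0, 0, 1, 1]].

Note the characteristic polynomial does not split into linear factors over ℚ, so A has no Jordan form over ℚ; the rational canonical form exists over any field.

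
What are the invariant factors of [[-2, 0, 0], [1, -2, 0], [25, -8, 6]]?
(x - 6)(x + 2)^2

The Jordan structure of A has elementary divisors (x + 2)^2, (x - 6). Arranging the block sizes at each eigenvalue in decreasing order and taking row products gives the invariant factors.

Invariant factors (smallest first, each dividing the next): (x - 6)(x + 2)^2.

Check: the last factor (x - 6)(x + 2)^2 is the minimal polynomial, and the product (x - 6)(x + 2)^2 is the characteristic polynomial.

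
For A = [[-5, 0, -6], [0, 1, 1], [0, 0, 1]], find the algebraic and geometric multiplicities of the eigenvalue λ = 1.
The characteristic polynomial is (x - 1)^2(x + 5), so the factor x - 1 appears with exponent 2: the algebraic multiplicity is 2.

rank(A - I) = 2, so the eigenspace has dimension 3 - 2 = 1: the geometric multiplicity is 1.

Since 1 < 2, A is not diagonalizable.

algebraic multiplicity 2, geometric multiplicity 1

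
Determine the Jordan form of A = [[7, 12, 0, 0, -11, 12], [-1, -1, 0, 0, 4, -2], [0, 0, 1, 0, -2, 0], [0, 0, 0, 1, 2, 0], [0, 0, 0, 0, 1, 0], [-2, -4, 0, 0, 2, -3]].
The characteristic polynomial is det(xI - A) = (x - 1)^6, so the eigenvalues are 1 (algebraic multiplicity 6).

For λ = 1: rank(A - I) = 2, rank((A - I)^2) = 1, rank((A - I)^3) = 0. The eigenspace has dimension 6 - 2 = 4, so there are 4 Jordan blocks; the rank sequence gives block sizes [3, 1, 1, 1].

Assembling the blocks gives the Jordan form J above.

J = [[1, 1, 0, 0, 0, 0], [0, 1, 1, 0, 0, 0], [0, 0, 1, 0, 0, 0], [0, 0, 0, 1, 0, 0], [0, 0, 0, 0, 1, 0], [0, 0, 0, 0, 0, 1]]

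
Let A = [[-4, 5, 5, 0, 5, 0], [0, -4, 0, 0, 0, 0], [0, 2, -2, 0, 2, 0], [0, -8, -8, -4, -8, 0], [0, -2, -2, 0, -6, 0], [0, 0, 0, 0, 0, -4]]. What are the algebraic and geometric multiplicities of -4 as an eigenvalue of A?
The characteristic polynomial is (x + 4)^6, so the factor x + 4 appears with exponent 6: the algebraic multiplicity is 6.

rank(A + 4I) = 1, so the eigenspace has dimension 6 - 1 = 5: the geometric multiplicity is 5.

Since 5 < 6, A is not diagonalizable.

algebraic multiplicity 6, geometric multiplicity 5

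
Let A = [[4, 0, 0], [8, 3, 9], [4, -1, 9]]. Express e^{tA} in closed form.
A has Jordan form J = [[4, 0, 0], [0, 6, 1], [0, 0, 6]] with A = PJP^{-1}, so e^{tA} = P e^{tJ} P^{-1}.

For a Jordan block J_k(λ), e^{tJ_k(λ)} = e^{λt} · (I + tN + t^2 N^2/2! + ... + t^{k-1} N^{k-1}/(k-1)!) where N is the nilpotent superdiagonal part.

Assembling the blocks and conjugating back gives the entries of e^{tA} as shown above.

e^{tA} = [[e^{4*t}, 0, 0], [6*t*e^{6*t} + e^{6*t} - e^{4*t}, (1 - 3*t)*e^{6*t}, 9*t*e^{6*t}], [2*t*e^{6*t} + e^{6*t} - e^{4*t}, -t*e^{6*t}, (3*t + 1)*e^{6*t}]]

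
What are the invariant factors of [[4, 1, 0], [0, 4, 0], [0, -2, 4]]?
x - 4, (x - 4)^2

The Jordan structure of A has elementary divisors (x - 4)^2, (x - 4). Arranging the block sizes at each eigenvalue in decreasing order and taking row products gives the invariant factors.

Invariant factors (smallest first, each dividing the next): x - 4, (x - 4)^2.

Check: the last factor (x - 4)^2 is the minimal polynomial, and the product (x - 4)^3 is the characteristic polynomial.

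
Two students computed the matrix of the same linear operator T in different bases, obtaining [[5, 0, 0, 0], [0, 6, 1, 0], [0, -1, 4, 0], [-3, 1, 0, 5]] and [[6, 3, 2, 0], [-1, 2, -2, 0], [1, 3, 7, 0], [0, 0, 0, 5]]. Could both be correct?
Both have characteristic polynomial (x - 5)^4, but the minimal polynomial of A is (x - 5)^3 while the minimal polynomial of B is (x - 5)^2. The minimal polynomial is a similarity invariant, so A and B are not similar.

No.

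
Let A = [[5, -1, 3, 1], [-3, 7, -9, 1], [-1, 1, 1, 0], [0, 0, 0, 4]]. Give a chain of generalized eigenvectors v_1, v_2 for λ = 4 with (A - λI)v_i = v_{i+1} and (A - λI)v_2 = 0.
v_1 = [[0, 0, 0, 1]]^T, v_2 = [[1, 1, 0, 0]]^T

We seek v_1 ∈ ker((A - 4I)^2) \ ker(A - 4I), then set v_{i+1} = (A - 4I) v_i.

One such chain is v_1 = [[0, 0, 0, 1]]^T, v_2 = [[1, 1, 0, 0]]^T. Check: (A - 4I) v_2 = [[0, 0, 0, 0]]^T = 0.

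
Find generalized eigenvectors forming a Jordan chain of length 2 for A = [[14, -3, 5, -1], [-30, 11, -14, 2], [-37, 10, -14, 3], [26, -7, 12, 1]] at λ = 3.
We seek v_1 ∈ ker((A - 3I)^2) \ ker(A - 3I), then set v_{i+1} = (A - 3I) v_i.

One such chain is v_1 = [[0, 1, 0, -4]]^T, v_2 = [[1, 0, -2, 1]]^T. Check: (A - 3I) v_2 = [[0, 0, 0, 0]]^T = 0.

v_1 = [[0, 1, 0, -4]]^T, v_2 = [[1, 0, -2, 1]]^T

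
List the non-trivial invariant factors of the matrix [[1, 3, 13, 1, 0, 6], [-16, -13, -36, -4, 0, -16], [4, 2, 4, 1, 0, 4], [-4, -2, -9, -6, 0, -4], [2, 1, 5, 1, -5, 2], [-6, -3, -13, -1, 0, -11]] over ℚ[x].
The Jordan structure of A has elementary divisors (x + 5)^2, (x + 5)^2, (x + 5), (x + 5). Arranging the block sizes at each eigenvalue in decreasing order and taking row products gives the invariant factors.

Invariant factors (smallest first, each dividing the next): x + 5, x + 5, (x + 5)^2, (x + 5)^2.

Check: the last factor (x + 5)^2 is the minimal polynomial, and the product (x + 5)^6 is the characteristic polynomial.

x + 5, x + 5, (x + 5)^2, (x + 5)^2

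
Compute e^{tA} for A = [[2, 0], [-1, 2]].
A has Jordan form J = [[2, 1], [0, 2]] with A = PJP^{-1}, so e^{tA} = P e^{tJ} P^{-1}.

For a Jordan block J_k(λ), e^{tJ_k(λ)} = e^{λt} · (I + tN + t^2 N^2/2! + ... + t^{k-1} N^{k-1}/(k-1)!) where N is the nilpotent superdiagonal part.

Assembling the blocks and conjugating back gives the entries of e^{tA} as shown above.

e^{tA} = [[e^{2*t}, 0], [-t*e^{2*t}, e^{2*t}]]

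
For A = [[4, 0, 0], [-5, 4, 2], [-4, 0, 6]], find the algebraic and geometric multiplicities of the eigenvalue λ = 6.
The characteristic polynomial is (x - 6)(x - 4)^2, so the factor x - 6 appears with exponent 1: the algebraic multiplicity is 1.

rank(A - 6I) = 2, so the eigenspace has dimension 3 - 2 = 1: the geometric multiplicity is 1.

algebraic multiplicity 1, geometric multiplicity 1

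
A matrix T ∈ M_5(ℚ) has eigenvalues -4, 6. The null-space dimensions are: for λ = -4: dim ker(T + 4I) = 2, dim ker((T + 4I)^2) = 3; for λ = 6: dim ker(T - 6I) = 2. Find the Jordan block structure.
Jordan blocks: (-4, 2), (-4, 1), (6, 1), (6, 1)

λ = -4: successive nullity increments [2, 1] count blocks of size ≥ k; block sizes are [2, 1].
λ = 6: successive nullity increments [2] count blocks of size ≥ k; block sizes are [1, 1].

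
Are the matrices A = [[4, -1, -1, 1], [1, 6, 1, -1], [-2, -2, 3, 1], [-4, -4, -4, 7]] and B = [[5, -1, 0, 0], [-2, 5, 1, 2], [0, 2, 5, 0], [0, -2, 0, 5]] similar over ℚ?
Two matrices over a field are similar if and only if they have the same invariant factors.

Both A and B have characteristic polynomial (x - 5)^4 and minimal polynomial (x - 5)^3. Computing further, both have invariant factors x - 5, (x - 5)^3. Hence A and B are similar.

Yes.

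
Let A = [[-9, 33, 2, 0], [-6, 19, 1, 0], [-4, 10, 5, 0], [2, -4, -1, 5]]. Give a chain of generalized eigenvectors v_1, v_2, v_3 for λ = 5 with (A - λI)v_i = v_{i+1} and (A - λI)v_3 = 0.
We seek v_1 ∈ ker((A - 5I)^3) \ ker((A - 5I)^2), then set v_{i+1} = (A - 5I) v_i.

One such chain is v_1 = [[0, 0, 1, 0]]^T, v_2 = [[2, 1, 0, -1]]^T, v_3 = [[5, 2, 2, 0]]^T. Check: (A - 5I) v_3 = [[0, 0, 0, 0]]^T = 0.

v_1 = [[0, 0, 1, 0]]^T, v_2 = [[2, 1, 0, -1]]^T, v_3 = [[5, 2, 2, 0]]^T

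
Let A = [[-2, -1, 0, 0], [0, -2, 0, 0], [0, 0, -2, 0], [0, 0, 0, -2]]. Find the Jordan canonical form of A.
The characteristic polynomial is det(xI - A) = (x + 2)^4, so the eigenvalues are -2 (algebraic multiplicity 4).

For λ = -2: rank(A + 2I) = 1, rank((A + 2I)^2) = 0. The eigenspace has dimension 4 - 1 = 3, so there are 3 Jordan blocks; the rank sequence gives block sizes [2, 1, 1].

Assembling the blocks gives the Jordan form J above.

J = [[-2, 1, 0, 0], [0, -2, 0, 0], [0, 0, -2, 0], [0, 0, 0, -2]]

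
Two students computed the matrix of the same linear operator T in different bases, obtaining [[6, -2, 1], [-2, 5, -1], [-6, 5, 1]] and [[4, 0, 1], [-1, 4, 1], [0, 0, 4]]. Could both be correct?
Yes.

Two matrices over a field are similar if and only if they have the same invariant factors.

Both A and B have characteristic polynomial (x - 4)^3 and minimal polynomial (x - 4)^3. Computing further, both have invariant factors (x - 4)^3. Hence A and B are similar.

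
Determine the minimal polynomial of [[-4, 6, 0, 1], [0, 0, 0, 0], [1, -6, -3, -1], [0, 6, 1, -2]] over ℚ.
The characteristic polynomial factors as x(x + 3)^3. The minimal polynomial is ∏(x - λ)^{k_λ} where k_λ is the size of the largest Jordan block at λ.

For λ = -3: rank(A + 3I) = 3, and the largest Jordan block has size 3 (the smallest k with rank((A + 3I)^k) = rank((A + 3I)^(k+1))).
For λ = 0: rank(A) = 3, and the largest Jordan block has size 1 (the smallest k with rank(A^k) = rank(A^(k+1))).

So m_A(x) = x(x + 3)^3.

m_A(x) = x(x + 3)^3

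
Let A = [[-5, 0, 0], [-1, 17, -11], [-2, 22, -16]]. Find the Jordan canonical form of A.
The characteristic polynomial is det(xI - A) = (x - 6)(x + 5)^2, so the eigenvalues are -5 (algebraic multiplicity 2), 6 (algebraic multiplicity 1).

For λ = -5: rank(A + 5I) = 2, rank((A + 5I)^2) = 1. The eigenspace has dimension 3 - 2 = 1, so there is 1 Jordan block; the rank sequence gives block sizes [2].

For λ = 6: algebraic multiplicity 1 gives one 1×1 block.

Assembling the blocks gives the Jordan form J above.

J = [[-5, 1, 0], [0, -5, 0], [0, 0, 6]]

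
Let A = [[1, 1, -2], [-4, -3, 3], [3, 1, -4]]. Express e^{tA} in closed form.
A has Jordan form J = [[-2, 1, 0], [0, -2, 1], [0, 0, -2]] with A = PJP^{-1}, so e^{tA} = P e^{tJ} P^{-1}.

For a Jordan block J_k(λ), e^{tJ_k(λ)} = e^{λt} · (I + tN + t^2 N^2/2! + ... + t^{k-1} N^{k-1}/(k-1)!) where N is the nilpotent superdiagonal part.

Assembling the blocks and conjugating back gives the entries of e^{tA} as shown above.

e^{tA} = [[(-t^2 + 6*t + 2)*e^{-2*t}/2, t*e^{-2*t}, t*(t - 4)*e^{-2*t}/2], [t*(t - 8)*e^{-2*t}/2, (1 - t)*e^{-2*t}, t*(6 - t)*e^{-2*t}/2], [t*(6 - t)*e^{-2*t}/2, t*e^{-2*t}, (t^2 - 4*t + 2)*e^{-2*t}/2]]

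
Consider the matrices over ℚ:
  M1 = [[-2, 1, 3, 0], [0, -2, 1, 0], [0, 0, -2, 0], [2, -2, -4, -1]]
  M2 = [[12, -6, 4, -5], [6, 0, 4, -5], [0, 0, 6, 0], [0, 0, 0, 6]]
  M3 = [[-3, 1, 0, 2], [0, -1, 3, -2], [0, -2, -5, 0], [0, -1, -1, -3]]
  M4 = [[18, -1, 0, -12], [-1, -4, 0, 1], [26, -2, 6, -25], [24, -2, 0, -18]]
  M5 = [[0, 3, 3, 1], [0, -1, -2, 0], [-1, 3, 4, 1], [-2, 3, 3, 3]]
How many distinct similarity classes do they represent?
Characteristic polynomials: χ_{M1} = (x + 1)(x + 2)^3, χ_{M2} = (x - 6)^4, χ_{M3} = (x + 3)^4, χ_{M4} = (x - 6)^2(x + 5)^2, χ_{M5} = (x - 2)^2(x - 1)^2.

{M1}: invariant factors (x + 1)(x + 2)^3.

{M2}: invariant factors x - 6, x - 6, (x - 6)^2.

{M3}: invariant factors x + 3, (x + 3)^3.

{M4}: invariant factors (x - 6)^2(x + 5)^2.

{M5}: invariant factors x - 1, (x - 2)^2(x - 1).

Matrices are similar if and only if their invariant-factor lists agree; the partition into similarity classes is {M1}, {M2}, {M3}, {M4}, {M5}.

5 classes: {M1}, {M2}, {M3}, {M4}, {M5}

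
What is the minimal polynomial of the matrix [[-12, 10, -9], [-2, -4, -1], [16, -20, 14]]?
m_A(x) = (x - 6)(x + 4)^2

The characteristic polynomial factors as (x - 6)(x + 4)^2. The minimal polynomial is ∏(x - λ)^{k_λ} where k_λ is the size of the largest Jordan block at λ.

For λ = -4: rank(A + 4I) = 2, and the largest Jordan block has size 2 (the smallest k with rank((A + 4I)^k) = rank((A + 4I)^(k+1))).
For λ = 6: rank(A - 6I) = 2, and the largest Jordan block has size 1 (the smallest k with rank((A - 6I)^k) = rank((A - 6I)^(k+1))).

So m_A(x) = (x - 6)(x + 4)^2.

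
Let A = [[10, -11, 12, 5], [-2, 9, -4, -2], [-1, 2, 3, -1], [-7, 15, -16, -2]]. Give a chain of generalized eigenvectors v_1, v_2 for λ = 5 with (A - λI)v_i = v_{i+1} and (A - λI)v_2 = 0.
v_1 = [[-7, 3, 2, 9]]^T, v_2 = [[1, 0, 0, -1]]^T

We seek v_1 ∈ ker((A - 5I)^2) \ ker(A - 5I), then set v_{i+1} = (A - 5I) v_i.

One such chain is v_1 = [[-7, 3, 2, 9]]^T, v_2 = [[1, 0, 0, -1]]^T. Check: (A - 5I) v_2 = [[0, 0, 0, 0]]^T = 0.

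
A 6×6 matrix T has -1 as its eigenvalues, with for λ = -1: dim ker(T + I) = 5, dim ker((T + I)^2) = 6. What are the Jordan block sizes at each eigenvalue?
Jordan blocks: (-1, 2), (-1, 1), (-1, 1), (-1, 1), (-1, 1)

λ = -1: successive nullity increments [5, 1] count blocks of size ≥ k; block sizes are [2, 1, 1, 1, 1].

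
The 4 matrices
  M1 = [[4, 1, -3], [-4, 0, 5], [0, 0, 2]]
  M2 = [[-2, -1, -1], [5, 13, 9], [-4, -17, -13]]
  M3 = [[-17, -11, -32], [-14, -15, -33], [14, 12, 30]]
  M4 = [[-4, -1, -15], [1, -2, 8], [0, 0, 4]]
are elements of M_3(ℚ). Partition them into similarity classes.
Characteristic polynomials: χ_{M1} = (x - 2)^3, χ_{M2} = (x - 4)(x + 3)^2, χ_{M3} = (x - 4)(x + 3)^2, χ_{M4} = (x - 4)(x + 3)^2.

{M1}: invariant factors (x - 2)^3.

{M2, M3, M4}: invariant factors (x - 4)(x + 3)^2.

Matrices are similar if and only if their invariant-factor lists agree; the partition into similarity classes is {M1}, {M2, M3, M4}.

2 classes: {M1}, {M2, M3, M4}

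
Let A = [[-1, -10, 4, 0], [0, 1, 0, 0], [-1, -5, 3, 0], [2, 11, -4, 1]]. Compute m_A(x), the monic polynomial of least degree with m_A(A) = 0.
m_A(x) = (x - 1)^2

The characteristic polynomial factors as (x - 1)^4. The minimal polynomial is ∏(x - λ)^{k_λ} where k_λ is the size of the largest Jordan block at λ.

For λ = 1: rank(A - I) = 2, and the largest Jordan block has size 2 (the smallest k with rank((A - I)^k) = rank((A - I)^(k+1))).

So m_A(x) = (x - 1)^2.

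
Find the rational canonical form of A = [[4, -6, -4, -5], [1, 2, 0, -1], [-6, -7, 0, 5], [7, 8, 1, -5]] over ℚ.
R = [[0, 0, 0, -3], [1, 0, 0, 1], [0, 1, 0, 2], [0, 0, 1, 1]]

The invariant factors of A (the non-unit diagonal entries of the Smith normal form of xI - A over ℚ[x]) are (x - 1)(x^3 - 2x - 3), each dividing the next. The characteristic polynomial is their product, (x - 1)(x^3 - 2x - 3).

The rational canonical form is the block-diagonal matrix of companion matrices C(f_i):
R = [[0, 0, 0, -3], [1, 0, 0, 1], [0, 1, 0, 2], [0, 0, 1, 1]].

Note the characteristic polynomial does not split into linear factors over ℚ, so A has no Jordan form over ℚ; the rational canonical form exists over any field.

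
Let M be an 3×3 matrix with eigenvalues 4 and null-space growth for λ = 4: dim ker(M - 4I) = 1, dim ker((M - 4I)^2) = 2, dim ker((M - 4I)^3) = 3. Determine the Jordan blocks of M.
Jordan blocks: (4, 3)

λ = 4: successive nullity increments [1, 1, 1] count blocks of size ≥ k; block sizes are [3].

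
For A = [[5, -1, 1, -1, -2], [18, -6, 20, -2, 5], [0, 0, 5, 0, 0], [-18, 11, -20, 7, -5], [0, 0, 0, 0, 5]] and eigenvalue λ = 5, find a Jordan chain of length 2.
v_1 = [[-2, -2, 1, 2, 0]]^T, v_2 = [[1, 2, 0, -2, 0]]^T

We seek v_1 ∈ ker((A - 5I)^2) \ ker(A - 5I), then set v_{i+1} = (A - 5I) v_i.

One such chain is v_1 = [[-2, -2, 1, 2, 0]]^T, v_2 = [[1, 2, 0, -2, 0]]^T. Check: (A - 5I) v_2 = [[0, 0, 0, 0, 0]]^T = 0.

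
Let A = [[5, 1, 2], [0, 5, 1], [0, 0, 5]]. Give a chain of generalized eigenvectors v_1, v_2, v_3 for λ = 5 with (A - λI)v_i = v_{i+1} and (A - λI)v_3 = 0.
We seek v_1 ∈ ker((A - 5I)^3) \ ker((A - 5I)^2), then set v_{i+1} = (A - 5I) v_i.

One such chain is v_1 = [[-1, -2, 1]]^T, v_2 = [[0, 1, 0]]^T, v_3 = [[1, 0, 0]]^T. Check: (A - 5I) v_3 = [[0, 0, 0]]^T = 0.

v_1 = [[-1, -2, 1]]^T, v_2 = [[0, 1, 0]]^T, v_3 = [[1, 0, 0]]^T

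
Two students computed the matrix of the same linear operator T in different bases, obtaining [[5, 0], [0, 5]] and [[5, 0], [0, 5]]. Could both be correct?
Yes.

Two matrices over a field are similar if and only if they have the same invariant factors.

Both A and B have characteristic polynomial (x - 5)^2 and minimal polynomial x - 5. Computing further, both have invariant factors x - 5, x - 5. Hence A and B are similar.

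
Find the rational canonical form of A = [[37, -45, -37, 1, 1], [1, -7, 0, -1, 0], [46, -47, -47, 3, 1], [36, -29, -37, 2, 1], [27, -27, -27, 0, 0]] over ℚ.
R = [[0, -9, 0, 0, 0], [1, -6, 0, 0, 0], [0, 0, 0, 0, -27], [0, 0, 1, 0, -27], [0, 0, 0, 1, -9]]

The invariant factors of A (the non-unit diagonal entries of the Smith normal form of xI - A over ℚ[x]) are (x + 3)^2, (x + 3)^3, each dividing the next. The characteristic polynomial is their product, (x + 3)^5.

The rational canonical form is the block-diagonal matrix of companion matrices C(f_i):
R = [[0, -9, 0, 0, 0], [1, -6, 0, 0, 0], [0, 0, 0, 0, -27], [0, 0, 1, 0, -27], [0, 0, 0, 1, -9]].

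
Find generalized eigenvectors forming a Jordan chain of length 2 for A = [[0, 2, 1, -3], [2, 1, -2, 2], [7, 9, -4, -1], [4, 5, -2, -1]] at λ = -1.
We seek v_1 ∈ ker((A + I)^2) \ ker(A + I), then set v_{i+1} = (A + I) v_i.

One such chain is v_1 = [[-2, 1, -1, 0]]^T, v_2 = [[-1, 0, -2, -1]]^T. Check: (A + I) v_2 = [[0, 0, 0, 0]]^T = 0.

v_1 = [[-2, 1, -1, 0]]^T, v_2 = [[-1, 0, -2, -1]]^T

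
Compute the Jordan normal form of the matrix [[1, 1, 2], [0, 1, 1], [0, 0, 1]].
J = [[1, 1, 0], [0, 1, 1], [0, 0, 1]]

The characteristic polynomial is det(xI - A) = (x - 1)^3, so the eigenvalues are 1 (algebraic multiplicity 3).

For λ = 1: rank(A - I) = 2, rank((A - I)^2) = 1, rank((A - I)^3) = 0. The eigenspace has dimension 3 - 2 = 1, so there is 1 Jordan block; the rank sequence gives block sizes [3].

Assembling the blocks gives the Jordan form J above.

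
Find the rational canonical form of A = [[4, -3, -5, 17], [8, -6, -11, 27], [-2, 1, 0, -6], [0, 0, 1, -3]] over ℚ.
R = [[-2, 0, 0, 0], [0, 0, 0, -10], [0, 1, 0, -7], [0, 0, 1, -3]]

The invariant factors of A (the non-unit diagonal entries of the Smith normal form of xI - A over ℚ[x]) are x + 2, (x + 2)(x^2 + x + 5), each dividing the next. The characteristic polynomial is their product, (x + 2)^2(x^2 + x + 5).

The rational canonical form is the block-diagonal matrix of companion matrices C(f_i):
R = [[-2, 0, 0, 0], [0, 0, 0, -10], [0, 1, 0, -7], [0, 0, 1, -3]].

Note the characteristic polynomial does not split into linear factors over ℚ, so A has no Jordan form over ℚ; the rational canonical form exists over any field.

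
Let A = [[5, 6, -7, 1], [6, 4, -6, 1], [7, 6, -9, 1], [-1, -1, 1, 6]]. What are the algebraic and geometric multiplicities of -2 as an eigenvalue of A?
algebraic multiplicity 2, geometric multiplicity 1

The characteristic polynomial is (x - 5)^2(x + 2)^2, so the factor x + 2 appears with exponent 2: the algebraic multiplicity is 2.

rank(A + 2I) = 3, so the eigenspace has dimension 4 - 3 = 1: the geometric multiplicity is 1.

Since 1 < 2, A is not diagonalizable.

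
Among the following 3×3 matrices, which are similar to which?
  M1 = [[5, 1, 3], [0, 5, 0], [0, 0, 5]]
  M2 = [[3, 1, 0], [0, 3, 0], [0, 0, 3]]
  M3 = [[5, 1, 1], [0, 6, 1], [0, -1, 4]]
2 classes: {M1, M3}, {M2}

Characteristic polynomials: χ_{M1} = (x - 5)^3, χ_{M2} = (x - 3)^3, χ_{M3} = (x - 5)^3.

{M1, M3}: invariant factors x - 5, (x - 5)^2.

{M2}: invariant factors x - 3, (x - 3)^2.

Matrices are similar if and only if their invariant-factor lists agree; the partition into similarity classes is {M1, M3}, {M2}.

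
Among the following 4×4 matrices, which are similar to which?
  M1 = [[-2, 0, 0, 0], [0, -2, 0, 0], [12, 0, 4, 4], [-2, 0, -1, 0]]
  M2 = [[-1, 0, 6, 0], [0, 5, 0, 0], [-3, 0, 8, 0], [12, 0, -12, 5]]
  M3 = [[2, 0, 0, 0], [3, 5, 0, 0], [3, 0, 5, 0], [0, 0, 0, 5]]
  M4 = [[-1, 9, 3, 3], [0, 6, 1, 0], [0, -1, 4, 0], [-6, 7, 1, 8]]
Characteristic polynomials: χ_{M1} = (x - 2)^2(x + 2)^2, χ_{M2} = (x - 5)^3(x - 2), χ_{M3} = (x - 5)^3(x - 2), χ_{M4} = (x - 5)^3(x - 2).

{M1}: invariant factors x + 2, (x - 2)^2(x + 2).

{M2, M3}: invariant factors x - 5, x - 5, (x - 5)(x - 2).

{M4}: invariant factors x - 5, (x - 5)^2(x - 2).

Matrices are similar if and only if their invariant-factor lists agree; the partition into similarity classes is {M1}, {M2, M3}, {M4}.

3 classes: {M1}, {M2, M3}, {M4}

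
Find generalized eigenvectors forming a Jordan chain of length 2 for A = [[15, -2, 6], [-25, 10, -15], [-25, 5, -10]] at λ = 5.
v_1 = [[0, 1, 0]]^T, v_2 = [[-2, 5, 5]]^T

We seek v_1 ∈ ker((A - 5I)^2) \ ker(A - 5I), then set v_{i+1} = (A - 5I) v_i.

One such chain is v_1 = [[0, 1, 0]]^T, v_2 = [[-2, 5, 5]]^T. Check: (A - 5I) v_2 = [[0, 0, 0]]^T = 0.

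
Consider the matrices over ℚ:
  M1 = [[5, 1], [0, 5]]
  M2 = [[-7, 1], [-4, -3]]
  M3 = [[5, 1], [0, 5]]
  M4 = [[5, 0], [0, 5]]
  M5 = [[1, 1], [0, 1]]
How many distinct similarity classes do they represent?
4 classes: {M1, M3}, {M2}, {M4}, {M5}

Characteristic polynomials: χ_{M1} = (x - 5)^2, χ_{M2} = (x + 5)^2, χ_{M3} = (x - 5)^2, χ_{M4} = (x - 5)^2, χ_{M5} = (x - 1)^2.

{M1, M3}: invariant factors (x - 5)^2.

{M2}: invariant factors (x + 5)^2.

{M4}: invariant factors x - 5, x - 5.

{M5}: invariant factors (x - 1)^2.

Matrices are similar if and only if their invariant-factor lists agree; the partition into similarity classes is {M1, M3}, {M2}, {M4}, {M5}.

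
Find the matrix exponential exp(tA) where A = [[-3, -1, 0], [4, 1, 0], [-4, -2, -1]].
A has Jordan form J = [[-1, 1, 0], [0, -1, 0], [0, 0, -1]] with A = PJP^{-1}, so e^{tA} = P e^{tJ} P^{-1}.

For a Jordan block J_k(λ), e^{tJ_k(λ)} = e^{λt} · (I + tN + t^2 N^2/2! + ... + t^{k-1} N^{k-1}/(k-1)!) where N is the nilpotent superdiagonal part.

Assembling the blocks and conjugating back gives the entries of e^{tA} as shown above.

e^{tA} = [[(1 - 2*t)*e^{-t}, -t*e^{-t}, 0], [4*t*e^{-t}, (2*t + 1)*e^{-t}, 0], [-4*t*e^{-t}, -2*t*e^{-t}, e^{-t}]]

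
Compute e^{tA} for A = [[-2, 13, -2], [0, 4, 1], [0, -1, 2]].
e^{tA} = [[e^{-2*t}, ((3*t + 2)*e^{5*t} - 2)*e^{-2*t}, ((3*t - 1)*e^{5*t} + 1)*e^{-2*t}], [0, (t + 1)*e^{3*t}, t*e^{3*t}], [0, -t*e^{3*t}, (1 - t)*e^{3*t}]]

A has Jordan form J = [[-2, 0, 0], [0, 3, 1], [0, 0, 3]] with A = PJP^{-1}, so e^{tA} = P e^{tJ} P^{-1}.

For a Jordan block J_k(λ), e^{tJ_k(λ)} = e^{λt} · (I + tN + t^2 N^2/2! + ... + t^{k-1} N^{k-1}/(k-1)!) where N is the nilpotent superdiagonal part.

Assembling the blocks and conjugating back gives the entries of e^{tA} as shown above.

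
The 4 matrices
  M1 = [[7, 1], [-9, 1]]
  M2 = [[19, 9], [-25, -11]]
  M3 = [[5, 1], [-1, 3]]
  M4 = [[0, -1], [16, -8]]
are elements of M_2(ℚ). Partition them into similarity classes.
Characteristic polynomials: χ_{M1} = (x - 4)^2, χ_{M2} = (x - 4)^2, χ_{M3} = (x - 4)^2, χ_{M4} = (x + 4)^2.

{M1, M2, M3}: invariant factors (x - 4)^2.

{M4}: invariant factors (x + 4)^2.

Matrices are similar if and only if their invariant-factor lists agree; the partition into similarity classes is {M1, M2, M3}, {M4}.

2 classes: {M1, M2, M3}, {M4}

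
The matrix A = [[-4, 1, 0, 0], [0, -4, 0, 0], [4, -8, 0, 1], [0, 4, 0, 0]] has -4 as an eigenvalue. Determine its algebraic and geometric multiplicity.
The characteristic polynomial is x^2(x + 4)^2, so the factor x + 4 appears with exponent 2: the algebraic multiplicity is 2.

rank(A + 4I) = 3, so the eigenspace has dimension 4 - 3 = 1: the geometric multiplicity is 1.

Since 1 < 2, A is not diagonalizable.

algebraic multiplicity 2, geometric multiplicity 1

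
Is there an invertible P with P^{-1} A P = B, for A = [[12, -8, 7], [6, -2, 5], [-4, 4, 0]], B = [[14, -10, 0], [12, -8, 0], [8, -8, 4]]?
No.

Both have characteristic polynomial (x - 4)^2(x - 2), but the minimal polynomial of A is (x - 4)^2(x - 2) while the minimal polynomial of B is (x - 4)(x - 2). The minimal polynomial is a similarity invariant, so A and B are not similar.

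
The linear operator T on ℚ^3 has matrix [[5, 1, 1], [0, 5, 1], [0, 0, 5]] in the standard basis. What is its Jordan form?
J = [[5, 1, 0], [0, 5, 1], [0, 0, 5]]

The characteristic polynomial is det(xI - A) = (x - 5)^3, so the eigenvalues are 5 (algebraic multiplicity 3).

For λ = 5: rank(A - 5I) = 2, rank((A - 5I)^2) = 1, rank((A - 5I)^3) = 0. The eigenspace has dimension 3 - 2 = 1, so there is 1 Jordan block; the rank sequence gives block sizes [3].

Assembling the blocks gives the Jordan form J above.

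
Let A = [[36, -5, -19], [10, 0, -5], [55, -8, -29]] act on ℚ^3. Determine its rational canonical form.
The invariant factors of A (the non-unit diagonal entries of the Smith normal form of xI - A over ℚ[x]) are (x - 5)(x - 1)^2, each dividing the next. The characteristic polynomial is their product, (x - 5)(x - 1)^2.

The rational canonical form is the block-diagonal matrix of companion matrices C(f_i):
R = [[0, 0, 5], [1, 0, -11], [0, 1, 7]].

R = [[0, 0, 5], [1, 0, -11], [0, 1, 7]]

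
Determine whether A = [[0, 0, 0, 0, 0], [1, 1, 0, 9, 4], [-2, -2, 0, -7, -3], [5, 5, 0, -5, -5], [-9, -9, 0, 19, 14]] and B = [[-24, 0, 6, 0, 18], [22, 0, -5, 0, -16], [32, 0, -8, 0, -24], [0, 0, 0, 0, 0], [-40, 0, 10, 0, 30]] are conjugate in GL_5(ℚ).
No.

trace(A) = 10 but trace(B) = -2. The trace is a similarity invariant, so A and B are not similar.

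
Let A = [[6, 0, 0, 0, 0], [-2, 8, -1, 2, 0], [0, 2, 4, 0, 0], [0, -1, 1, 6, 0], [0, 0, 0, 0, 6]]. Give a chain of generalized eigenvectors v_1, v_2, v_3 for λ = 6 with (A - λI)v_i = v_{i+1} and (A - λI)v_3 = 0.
We seek v_1 ∈ ker((A - 6I)^3) \ ker((A - 6I)^2), then set v_{i+1} = (A - 6I) v_i.

One such chain is v_1 = [[0, 1, 1, 0, 0]]^T, v_2 = [[0, 1, 0, 0, 0]]^T, v_3 = [[0, 2, 2, -1, 0]]^T. Check: (A - 6I) v_3 = [[0, 0, 0, 0, 0]]^T = 0.

v_1 = [[0, 1, 1, 0, 0]]^T, v_2 = [[0, 1, 0, 0, 0]]^T, v_3 = [[0, 2, 2, -1, 0]]^T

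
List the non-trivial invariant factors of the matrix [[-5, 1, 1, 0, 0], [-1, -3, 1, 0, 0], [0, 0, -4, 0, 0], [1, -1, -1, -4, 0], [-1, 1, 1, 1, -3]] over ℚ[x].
The Jordan structure of A has elementary divisors (x + 4)^2, (x + 4), (x + 4), (x + 3). Arranging the block sizes at each eigenvalue in decreasing order and taking row products gives the invariant factors.

Invariant factors (smallest first, each dividing the next): x + 4, x + 4, (x + 3)(x + 4)^2.

Check: the last factor (x + 3)(x + 4)^2 is the minimal polynomial, and the product (x + 3)(x + 4)^4 is the characteristic polynomial.

x + 4, x + 4, (x + 3)(x + 4)^2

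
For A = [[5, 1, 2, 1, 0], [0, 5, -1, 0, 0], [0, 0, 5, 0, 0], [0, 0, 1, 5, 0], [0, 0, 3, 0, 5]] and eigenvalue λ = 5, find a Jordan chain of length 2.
We seek v_1 ∈ ker((A - 5I)^2) \ ker(A - 5I), then set v_{i+1} = (A - 5I) v_i.

One such chain is v_1 = [[0, -1, 0, 2, 1]]^T, v_2 = [[1, 0, 0, 0, 0]]^T. Check: (A - 5I) v_2 = [[0, 0, 0, 0, 0]]^T = 0.

v_1 = [[0, -1, 0, 2, 1]]^T, v_2 = [[1, 0, 0, 0, 0]]^T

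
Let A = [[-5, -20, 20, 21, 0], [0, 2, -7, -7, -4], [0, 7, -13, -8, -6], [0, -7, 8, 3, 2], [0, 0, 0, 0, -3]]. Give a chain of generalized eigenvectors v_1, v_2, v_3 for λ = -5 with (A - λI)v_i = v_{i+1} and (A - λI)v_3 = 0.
v_1 = [[1, 1, 0, 1, 0]]^T, v_2 = [[1, 0, -1, 1, 0]]^T, v_3 = [[1, 0, 0, 0, 0]]^T

We seek v_1 ∈ ker((A + 5I)^3) \ ker((A + 5I)^2), then set v_{i+1} = (A + 5I) v_i.

One such chain is v_1 = [[1, 1, 0, 1, 0]]^T, v_2 = [[1, 0, -1, 1, 0]]^T, v_3 = [[1, 0, 0, 0, 0]]^T. Check: (A + 5I) v_3 = [[0, 0, 0, 0, 0]]^T = 0.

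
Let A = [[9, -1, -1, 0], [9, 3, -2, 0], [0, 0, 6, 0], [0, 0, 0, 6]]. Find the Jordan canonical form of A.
The characteristic polynomial is det(xI - A) = (x - 6)^4, so the eigenvalues are 6 (algebraic multiplicity 4).

For λ = 6: rank(A - 6I) = 2, rank((A - 6I)^2) = 1, rank((A - 6I)^3) = 0. The eigenspace has dimension 4 - 2 = 2, so there are 2 Jordan blocks; the rank sequence gives block sizes [3, 1].

Assembling the blocks gives the Jordan form J above.

J = [[6, 1, 0, 0], [0, 6, 1, 0], [0, 0, 6, 0], [0, 0, 0, 6]]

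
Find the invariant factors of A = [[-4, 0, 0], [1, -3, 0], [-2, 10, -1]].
(x + 1)(x + 3)(x + 4)

The Jordan structure of A has elementary divisors (x + 4), (x + 3), (x + 1). Arranging the block sizes at each eigenvalue in decreasing order and taking row products gives the invariant factors.

Invariant factors (smallest first, each dividing the next): (x + 1)(x + 3)(x + 4).

Check: the last factor (x + 1)(x + 3)(x + 4) is the minimal polynomial, and the product (x + 1)(x + 3)(x + 4) is the characteristic polynomial.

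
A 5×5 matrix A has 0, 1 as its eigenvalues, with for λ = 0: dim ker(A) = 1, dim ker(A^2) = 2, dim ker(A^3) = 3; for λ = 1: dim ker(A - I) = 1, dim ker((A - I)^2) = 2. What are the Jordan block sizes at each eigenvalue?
Jordan blocks: (0, 3), (1, 2)

λ = 0: successive nullity increments [1, 1, 1] count blocks of size ≥ k; block sizes are [3].
λ = 1: successive nullity increments [1, 1] count blocks of size ≥ k; block sizes are [2].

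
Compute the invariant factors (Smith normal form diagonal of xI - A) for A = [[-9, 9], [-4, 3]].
The Jordan structure of A has elementary divisors (x + 3)^2. Arranging the block sizes at each eigenvalue in decreasing order and taking row products gives the invariant factors.

Invariant factors (smallest first, each dividing the next): (x + 3)^2.

Check: the last factor (x + 3)^2 is the minimal polynomial, and the product (x + 3)^2 is the characteristic polynomial.

(x + 3)^2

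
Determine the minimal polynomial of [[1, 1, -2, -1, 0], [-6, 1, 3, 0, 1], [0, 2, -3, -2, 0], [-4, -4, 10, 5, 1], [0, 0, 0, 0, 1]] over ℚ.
The characteristic polynomial factors as (x - 1)^5. The minimal polynomial is ∏(x - λ)^{k_λ} where k_λ is the size of the largest Jordan block at λ.

For λ = 1: rank(A - I) = 3, and the largest Jordan block has size 3 (the smallest k with rank((A - I)^k) = rank((A - I)^(k+1))).

So m_A(x) = (x - 1)^3.

m_A(x) = (x - 1)^3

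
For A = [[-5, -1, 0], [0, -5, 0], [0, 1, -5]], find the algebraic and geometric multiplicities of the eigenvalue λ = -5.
algebraic multiplicity 3, geometric multiplicity 2

The characteristic polynomial is (x + 5)^3, so the factor x + 5 appears with exponent 3: the algebraic multiplicity is 3.

rank(A + 5I) = 1, so the eigenspace has dimension 3 - 1 = 2: the geometric multiplicity is 2.

Since 2 < 3, A is not diagonalizable.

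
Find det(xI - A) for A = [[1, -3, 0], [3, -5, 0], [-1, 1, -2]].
χ_A(x) = (x + 2)^3

xI - A = [[x - 1, 3, 0], [-3, x + 5, 0], [1, -1, x + 2]].

Expanding det(xI - A) along the first row:
det(xI - A) = + (x - 1)·det([[x + 5, 0], [-1, x + 2]]) - (3)·det([[-3, 0], [1, x + 2]]) + (0)·det([[-3, x + 5], [1, -1]]).

Evaluating gives χ_A(x) = x^3 + 6x^2 + 12x + 8 = (x + 2)^3.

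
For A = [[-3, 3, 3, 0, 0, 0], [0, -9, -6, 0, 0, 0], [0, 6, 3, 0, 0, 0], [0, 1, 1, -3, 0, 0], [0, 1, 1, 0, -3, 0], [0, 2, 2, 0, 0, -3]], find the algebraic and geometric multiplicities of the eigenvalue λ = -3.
algebraic multiplicity 6, geometric multiplicity 5

The characteristic polynomial is (x + 3)^6, so the factor x + 3 appears with exponent 6: the algebraic multiplicity is 6.

rank(A + 3I) = 1, so the eigenspace has dimension 6 - 1 = 5: the geometric multiplicity is 5.

Since 5 < 6, A is not diagonalizable.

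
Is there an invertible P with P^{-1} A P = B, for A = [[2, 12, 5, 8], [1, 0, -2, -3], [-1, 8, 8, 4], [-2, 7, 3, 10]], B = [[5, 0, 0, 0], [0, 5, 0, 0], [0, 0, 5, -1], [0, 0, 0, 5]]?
No.

Both have characteristic polynomial (x - 5)^4 and minimal polynomial (x - 5)^2. But rank(A - 5I) = 2 for A while rank(B - 5I) = 1 for B, so the number of Jordan blocks at λ = 5 differs. A and B are not similar.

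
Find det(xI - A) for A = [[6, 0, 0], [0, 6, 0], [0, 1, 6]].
χ_A(x) = (x - 6)^3

xI - A = [[x - 6, 0, 0], [0, x - 6, 0], [0, -1, x - 6]].

Expanding det(xI - A) along the first row:
det(xI - A) = + (x - 6)·det([[x - 6, 0], [-1, x - 6]]) - (0)·det([[0, 0], [0, x - 6]]) + (0)·det([[0, x - 6], [0, -1]]).

Evaluating gives χ_A(x) = x^3 - 18x^2 + 108x - 216 = (x - 6)^3.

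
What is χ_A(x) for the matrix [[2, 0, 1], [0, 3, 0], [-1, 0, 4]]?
χ_A(x) = (x - 3)^3

xI - A = [[x - 2, 0, -1], [0, x - 3, 0], [1, 0, x - 4]].

Expanding det(xI - A) along the first row:
det(xI - A) = + (x - 2)·det([[x - 3, 0], [0, x - 4]]) - (0)·det([[0, 0], [1, x - 4]]) + (-1)·det([[0, x - 3], [1, 0]]).

Evaluating gives χ_A(x) = x^3 - 9x^2 + 27x - 27 = (x - 3)^3.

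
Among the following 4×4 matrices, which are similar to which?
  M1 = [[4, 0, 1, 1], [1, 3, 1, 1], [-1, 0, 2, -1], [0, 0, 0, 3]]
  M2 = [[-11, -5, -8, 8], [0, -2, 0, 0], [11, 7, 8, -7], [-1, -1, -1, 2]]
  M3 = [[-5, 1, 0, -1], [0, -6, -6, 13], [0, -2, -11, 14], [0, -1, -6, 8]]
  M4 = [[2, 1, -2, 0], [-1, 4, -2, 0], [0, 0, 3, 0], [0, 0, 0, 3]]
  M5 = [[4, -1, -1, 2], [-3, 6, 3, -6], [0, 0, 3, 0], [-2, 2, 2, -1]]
3 classes: {M1, M4, M5}, {M2}, {M3}

Characteristic polynomials: χ_{M1} = (x - 3)^4, χ_{M2} = (x - 1)^2(x + 2)(x + 3), χ_{M3} = (x - 1)(x + 5)^3, χ_{M4} = (x - 3)^4, χ_{M5} = (x - 3)^4.

{M1, M4, M5}: invariant factors x - 3, x - 3, (x - 3)^2.

{M2}: invariant factors (x - 1)^2(x + 2)(x + 3).

{M3}: invariant factors x + 5, (x - 1)(x + 5)^2.

Matrices are similar if and only if their invariant-factor lists agree; the partition into similarity classes is {M1, M4, M5}, {M2}, {M3}.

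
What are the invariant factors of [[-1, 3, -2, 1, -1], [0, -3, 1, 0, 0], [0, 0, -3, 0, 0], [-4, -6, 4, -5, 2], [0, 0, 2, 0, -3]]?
x + 3, x + 3, (x + 3)^3

The Jordan structure of A has elementary divisors (x + 3)^3, (x + 3), (x + 3). Arranging the block sizes at each eigenvalue in decreasing order and taking row products gives the invariant factors.

Invariant factors (smallest first, each dividing the next): x + 3, x + 3, (x + 3)^3.

Check: the last factor (x + 3)^3 is the minimal polynomial, and the product (x + 3)^5 is the characteristic polynomial.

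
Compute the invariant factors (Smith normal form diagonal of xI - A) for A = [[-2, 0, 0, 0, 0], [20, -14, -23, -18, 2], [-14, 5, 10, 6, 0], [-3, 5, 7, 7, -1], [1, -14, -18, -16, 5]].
The Jordan structure of A has elementary divisors (x + 2), (x - 1)^2, (x - 3)^2. Arranging the block sizes at each eigenvalue in decreasing order and taking row products gives the invariant factors.

Invariant factors (smallest first, each dividing the next): (x - 3)^2(x - 1)^2(x + 2).

Check: the last factor (x - 3)^2(x - 1)^2(x + 2) is the minimal polynomial, and the product (x - 3)^2(x - 1)^2(x + 2) is the characteristic polynomial.

(x - 3)^2(x - 1)^2(x + 2)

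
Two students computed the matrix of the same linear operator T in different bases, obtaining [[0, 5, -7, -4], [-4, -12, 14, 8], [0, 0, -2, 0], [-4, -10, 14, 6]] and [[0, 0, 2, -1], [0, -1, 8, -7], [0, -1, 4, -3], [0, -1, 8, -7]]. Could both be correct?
trace(A) = -8 but trace(B) = -4. The trace is a similarity invariant, so A and B are not similar.

No.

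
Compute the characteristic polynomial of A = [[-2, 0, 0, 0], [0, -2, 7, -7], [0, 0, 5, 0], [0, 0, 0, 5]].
xI - A = [[x + 2, 0, 0, 0], [0, x + 2, -7, 7], [0, 0, x - 5, 0], [0, 0, 0, x - 5]].

Expanding det(xI - A) along the first row:
det(xI - A) = + (x + 2)·det([[x + 2, -7, 7], [0, x - 5, 0], [0, 0, x - 5]]) - (0)·det([[0, -7, 7], [0, x - 5, 0], [0, 0, x - 5]]) + (0)·det([[0, x + 2, 7], [0, 0, 0], [0, 0, x - 5]]) - (0)·det([[0, x + 2, -7], [0, 0, x - 5], [0, 0, 0]]).

Evaluating gives χ_A(x) = x^4 - 6x^3 - 11x^2 + 60x + 100 = (x - 5)^2(x + 2)^2.

χ_A(x) = (x - 5)^2(x + 2)^2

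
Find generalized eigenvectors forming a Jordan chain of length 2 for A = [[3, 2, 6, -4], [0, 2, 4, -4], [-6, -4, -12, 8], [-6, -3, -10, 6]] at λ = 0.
v_1 = [[-2, -1, 2, 1]]^T, v_2 = [[0, 2, 0, 1]]^T

We seek v_1 ∈ ker(A^2) \ ker(A), then set v_{i+1} = A v_i.

One such chain is v_1 = [[-2, -1, 2, 1]]^T, v_2 = [[0, 2, 0, 1]]^T. Check: A v_2 = [[0, 0, 0, 0]]^T = 0.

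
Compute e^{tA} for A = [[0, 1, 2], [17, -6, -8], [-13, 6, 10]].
A has Jordan form J = [[-2, 0, 0], [0, 3, 1], [0, 0, 3]] with A = PJP^{-1}, so e^{tA} = P e^{tJ} P^{-1}.

For a Jordan block J_k(λ), e^{tJ_k(λ)} = e^{λt} · (I + tN + t^2 N^2/2! + ... + t^{k-1} N^{k-1}/(k-1)!) where N is the nilpotent superdiagonal part.

Assembling the blocks and conjugating back gives the entries of e^{tA} as shown above.

e^{tA} = [[(1 - 3*t)*e^{3*t}, t*e^{3*t}, 2*t*e^{3*t}], [((4 - 3*t)*e^{5*t} - 4)*e^{-2*t}, ((t - 1)*e^{5*t} + 2)*e^{-2*t}, 2*((t - 1)*e^{5*t} + 1)*e^{-2*t}], [(-(3*t + 2)*e^{5*t} + 2)*e^{-2*t}, ((t + 1)*e^{5*t} - 1)*e^{-2*t}, (2*(t + 1)*e^{5*t} - 1)*e^{-2*t}]]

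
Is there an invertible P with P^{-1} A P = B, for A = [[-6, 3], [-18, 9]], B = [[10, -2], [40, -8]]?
trace(A) = 3 but trace(B) = 2. The trace is a similarity invariant, so A and B are not similar.

No.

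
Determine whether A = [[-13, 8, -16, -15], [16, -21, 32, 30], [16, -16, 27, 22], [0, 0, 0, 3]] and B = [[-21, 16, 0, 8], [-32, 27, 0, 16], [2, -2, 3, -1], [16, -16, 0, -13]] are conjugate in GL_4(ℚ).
Yes.

Two matrices over a field are similar if and only if they have the same invariant factors.

Both A and B have characteristic polynomial (x - 3)^2(x + 5)^2 and minimal polynomial (x - 3)^2(x + 5). Computing further, both have invariant factors x + 5, (x - 3)^2(x + 5). Hence A and B are similar.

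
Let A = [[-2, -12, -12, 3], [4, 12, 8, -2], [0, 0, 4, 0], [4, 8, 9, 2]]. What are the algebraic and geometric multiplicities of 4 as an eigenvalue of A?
The characteristic polynomial is (x - 4)^4, so the factor x - 4 appears with exponent 4: the algebraic multiplicity is 4.

rank(A - 4I) = 2, so the eigenspace has dimension 4 - 2 = 2: the geometric multiplicity is 2.

Since 2 < 4, A is not diagonalizable.

algebraic multiplicity 4, geometric multiplicity 2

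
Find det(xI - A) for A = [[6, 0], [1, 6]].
xI - A = [[x - 6, 0], [-1, x - 6]].

Expanding det(xI - A) along the first row:
det(xI - A) = + (x - 6)·det([[x - 6]]) - (0)·det([[-1]]).

Evaluating gives χ_A(x) = x^2 - 12x + 36 = (x - 6)^2.

χ_A(x) = (x - 6)^2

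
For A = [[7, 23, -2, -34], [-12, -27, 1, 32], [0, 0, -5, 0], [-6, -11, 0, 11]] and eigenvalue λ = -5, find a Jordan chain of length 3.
v_1 = [[0, 0, 1, 0]]^T, v_2 = [[-2, 1, 0, 0]]^T, v_3 = [[-1, 2, 0, 1]]^T

We seek v_1 ∈ ker((A + 5I)^3) \ ker((A + 5I)^2), then set v_{i+1} = (A + 5I) v_i.

One such chain is v_1 = [[0, 0, 1, 0]]^T, v_2 = [[-2, 1, 0, 0]]^T, v_3 = [[-1, 2, 0, 1]]^T. Check: (A + 5I) v_3 = [[0, 0, 0, 0]]^T = 0.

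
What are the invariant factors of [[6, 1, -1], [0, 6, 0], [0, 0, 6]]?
x - 6, (x - 6)^2

The Jordan structure of A has elementary divisors (x - 6)^2, (x - 6). Arranging the block sizes at each eigenvalue in decreasing order and taking row products gives the invariant factors.

Invariant factors (smallest first, each dividing the next): x - 6, (x - 6)^2.

Check: the last factor (x - 6)^2 is the minimal polynomial, and the product (x - 6)^3 is the characteristic polynomial.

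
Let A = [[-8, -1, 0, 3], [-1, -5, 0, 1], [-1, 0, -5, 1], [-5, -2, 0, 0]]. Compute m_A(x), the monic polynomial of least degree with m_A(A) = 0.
m_A(x) = (x + 4)^2(x + 5)

The characteristic polynomial factors as (x + 4)^2(x + 5)^2. The minimal polynomial is ∏(x - λ)^{k_λ} where k_λ is the size of the largest Jordan block at λ.

For λ = -5: rank(A + 5I) = 2, and the largest Jordan block has size 1 (the smallest k with rank((A + 5I)^k) = rank((A + 5I)^(k+1))).
For λ = -4: rank(A + 4I) = 3, and the largest Jordan block has size 2 (the smallest k with rank((A + 4I)^k) = rank((A + 4I)^(k+1))).

So m_A(x) = (x + 4)^2(x + 5).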